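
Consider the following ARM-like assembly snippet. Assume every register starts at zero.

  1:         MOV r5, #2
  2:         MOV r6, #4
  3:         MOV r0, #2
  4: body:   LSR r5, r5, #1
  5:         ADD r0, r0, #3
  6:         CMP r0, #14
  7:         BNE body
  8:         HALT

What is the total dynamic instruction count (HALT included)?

r5=2
r6=4
r0=2
r5=2>>1=1
r0=2+3=5
CMP r0, #14  (cmp 5,14)
BNE body: taken
r5=1>>1=0
r0=5+3=8
CMP r0, #14  (cmp 8,14)
BNE body: taken
r5=0>>1=0
r0=8+3=11
CMP r0, #14  (cmp 11,14)
BNE body: taken
r5=0>>1=0
r0=11+3=14
CMP r0, #14  (cmp 14,14)
BNE body: not taken
halt.
Total executed instructions: 20.

20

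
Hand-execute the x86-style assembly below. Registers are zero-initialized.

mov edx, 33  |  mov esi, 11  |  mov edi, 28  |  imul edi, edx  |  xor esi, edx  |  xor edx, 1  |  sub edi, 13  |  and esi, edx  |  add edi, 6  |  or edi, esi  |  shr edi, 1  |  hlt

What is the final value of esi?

32

mov edx, 33 → edx=33
mov esi, 11 → esi=11
mov edi, 28 → edi=28
imul edi, edx → edi=28*33=924
xor esi, edx → esi=11^33=42
xor edx, 1 → edx=33^1=32
sub edi, 13 → edi=924-13=911
and esi, edx → esi=42&32=32
add edi, 6 → edi=911+6=917
or edi, esi → edi=917|32=949
shr edi, 1 → edi=949>>1=474
halt.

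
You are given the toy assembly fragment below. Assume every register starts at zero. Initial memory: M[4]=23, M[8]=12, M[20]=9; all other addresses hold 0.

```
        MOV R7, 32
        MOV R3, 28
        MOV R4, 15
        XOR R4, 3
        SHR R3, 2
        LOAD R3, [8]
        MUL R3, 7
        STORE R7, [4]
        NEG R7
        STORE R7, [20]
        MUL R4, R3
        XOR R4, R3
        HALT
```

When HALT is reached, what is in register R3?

84

R7=32
R3=28
R4=15
R4=15^3=12
R3=28>>2=7
R3=M[8]=12
R3=12*7=84
STORE R7, [4] → M[4]=32
R7=-(32)=-32
STORE R7, [20] → M[20]=-32
R4=12*84=1008
R4=1008^84=932
halt.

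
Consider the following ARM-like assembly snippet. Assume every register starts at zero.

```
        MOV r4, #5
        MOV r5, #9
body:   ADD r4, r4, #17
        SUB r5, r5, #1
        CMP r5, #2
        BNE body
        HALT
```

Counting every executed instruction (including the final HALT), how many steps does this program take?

31

r4=5
r5=9
r4=5+17=22
r5=9-1=8
CMP r5, #2  (cmp 8,2)
BNE body: taken
r4=22+17=39
r5=8-1=7
CMP r5, #2  (cmp 7,2)
BNE body: taken
r4=39+17=56
r5=7-1=6
CMP r5, #2  (cmp 6,2)
BNE body: taken
r4=56+17=73
r5=6-1=5
CMP r5, #2  (cmp 5,2)
BNE body: taken
r4=73+17=90
r5=5-1=4
CMP r5, #2  (cmp 4,2)
BNE body: taken
r4=90+17=107
r5=4-1=3
CMP r5, #2  (cmp 3,2)
BNE body: taken
r4=107+17=124
r5=3-1=2
CMP r5, #2  (cmp 2,2)
BNE body: not taken
halt.
Total executed instructions: 31.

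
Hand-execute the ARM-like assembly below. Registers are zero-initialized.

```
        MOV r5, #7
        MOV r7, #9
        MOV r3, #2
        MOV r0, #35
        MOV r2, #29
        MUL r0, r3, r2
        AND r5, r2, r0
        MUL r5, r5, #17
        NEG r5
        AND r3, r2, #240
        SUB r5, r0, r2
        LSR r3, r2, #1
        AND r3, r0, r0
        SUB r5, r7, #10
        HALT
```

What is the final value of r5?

r5=7
r7=9
r3=2
r0=35
r2=29
r0=2*29=58
r5=29&58=24
r5=24*17=408
r5=-(408)=-408
r3=29&240=16
r5=58-29=29
r3=29>>1=14
r3=58&58=58
r5=9-10=-1
halt.

-1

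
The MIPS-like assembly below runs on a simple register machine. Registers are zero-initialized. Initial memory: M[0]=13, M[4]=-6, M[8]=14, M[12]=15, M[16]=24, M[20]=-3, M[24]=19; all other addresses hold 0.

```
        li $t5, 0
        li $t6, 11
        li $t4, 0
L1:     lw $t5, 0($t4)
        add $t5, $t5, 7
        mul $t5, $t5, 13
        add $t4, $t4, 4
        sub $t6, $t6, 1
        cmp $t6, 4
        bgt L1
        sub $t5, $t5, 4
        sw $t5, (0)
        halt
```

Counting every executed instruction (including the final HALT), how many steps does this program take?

55

li $t5, 0 → $t5=0
li $t6, 11 → $t6=11
li $t4, 0 → $t4=0
lw $t5, 0($t4) → $t5=M[0]=13
add $t5, $t5, 7 → $t5=13+7=20
mul $t5, $t5, 13 → $t5=20*13=260
add $t4, $t4, 4 → $t4=0+4=4
sub $t6, $t6, 1 → $t6=11-1=10
cmp $t6, 4  (cmp 10,4)
bgt L1: taken
lw $t5, 0($t4) → $t5=M[4]=-6
add $t5, $t5, 7 → $t5=(-6)+7=1
mul $t5, $t5, 13 → $t5=1*13=13
add $t4, $t4, 4 → $t4=4+4=8
sub $t6, $t6, 1 → $t6=10-1=9
cmp $t6, 4  (cmp 9,4)
bgt L1: taken
lw $t5, 0($t4) → $t5=M[8]=14
add $t5, $t5, 7 → $t5=14+7=21
mul $t5, $t5, 13 → $t5=21*13=273
add $t4, $t4, 4 → $t4=8+4=12
sub $t6, $t6, 1 → $t6=9-1=8
cmp $t6, 4  (cmp 8,4)
bgt L1: taken
lw $t5, 0($t4) → $t5=M[12]=15
add $t5, $t5, 7 → $t5=15+7=22
mul $t5, $t5, 13 → $t5=22*13=286
add $t4, $t4, 4 → $t4=12+4=16
sub $t6, $t6, 1 → $t6=8-1=7
cmp $t6, 4  (cmp 7,4)
bgt L1: taken
lw $t5, 0($t4) → $t5=M[16]=24
add $t5, $t5, 7 → $t5=24+7=31
mul $t5, $t5, 13 → $t5=31*13=403
add $t4, $t4, 4 → $t4=16+4=20
sub $t6, $t6, 1 → $t6=7-1=6
cmp $t6, 4  (cmp 6,4)
bgt L1: taken
lw $t5, 0($t4) → $t5=M[20]=-3
add $t5, $t5, 7 → $t5=(-3)+7=4
mul $t5, $t5, 13 → $t5=4*13=52
add $t4, $t4, 4 → $t4=20+4=24
sub $t6, $t6, 1 → $t6=6-1=5
cmp $t6, 4  (cmp 5,4)
bgt L1: taken
lw $t5, 0($t4) → $t5=M[24]=19
add $t5, $t5, 7 → $t5=19+7=26
mul $t5, $t5, 13 → $t5=26*13=338
add $t4, $t4, 4 → $t4=24+4=28
sub $t6, $t6, 1 → $t6=5-1=4
cmp $t6, 4  (cmp 4,4)
bgt L1: not taken
sub $t5, $t5, 4 → $t5=338-4=334
sw $t5, (0) → M[0]=334
halt.
Total executed instructions: 55.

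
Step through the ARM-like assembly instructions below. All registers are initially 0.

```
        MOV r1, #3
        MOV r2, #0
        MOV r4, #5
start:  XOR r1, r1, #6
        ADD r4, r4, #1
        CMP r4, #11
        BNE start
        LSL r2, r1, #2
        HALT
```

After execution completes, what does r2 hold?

MOV r1, #3 → r1=3
MOV r2, #0 → r2=0
MOV r4, #5 → r4=5
XOR r1, r1, #6 → r1=3^6=5
ADD r4, r4, #1 → r4=5+1=6
CMP r4, #11  (cmp 6,11)
BNE start: taken
XOR r1, r1, #6 → r1=5^6=3
ADD r4, r4, #1 → r4=6+1=7
CMP r4, #11  (cmp 7,11)
BNE start: taken
XOR r1, r1, #6 → r1=3^6=5
ADD r4, r4, #1 → r4=7+1=8
CMP r4, #11  (cmp 8,11)
BNE start: taken
XOR r1, r1, #6 → r1=5^6=3
ADD r4, r4, #1 → r4=8+1=9
CMP r4, #11  (cmp 9,11)
BNE start: taken
XOR r1, r1, #6 → r1=3^6=5
ADD r4, r4, #1 → r4=9+1=10
CMP r4, #11  (cmp 10,11)
BNE start: taken
XOR r1, r1, #6 → r1=5^6=3
ADD r4, r4, #1 → r4=10+1=11
CMP r4, #11  (cmp 11,11)
BNE start: not taken
LSL r2, r1, #2 → r2=3<<2=12
halt.

12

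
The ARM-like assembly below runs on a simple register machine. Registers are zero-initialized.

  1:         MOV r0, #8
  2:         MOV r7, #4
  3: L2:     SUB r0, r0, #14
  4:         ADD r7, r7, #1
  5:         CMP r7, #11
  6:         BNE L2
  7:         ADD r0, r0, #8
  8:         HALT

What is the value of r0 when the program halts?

MOV r0, #8 → r0=8
MOV r7, #4 → r7=4
SUB r0, r0, #14 → r0=8-14=-6
ADD r7, r7, #1 → r7=4+1=5
CMP r7, #11  (cmp 5,11)
BNE L2: taken
SUB r0, r0, #14 → r0=(-6)-14=-20
ADD r7, r7, #1 → r7=5+1=6
CMP r7, #11  (cmp 6,11)
BNE L2: taken
SUB r0, r0, #14 → r0=(-20)-14=-34
ADD r7, r7, #1 → r7=6+1=7
CMP r7, #11  (cmp 7,11)
BNE L2: taken
SUB r0, r0, #14 → r0=(-34)-14=-48
ADD r7, r7, #1 → r7=7+1=8
CMP r7, #11  (cmp 8,11)
BNE L2: taken
SUB r0, r0, #14 → r0=(-48)-14=-62
ADD r7, r7, #1 → r7=8+1=9
CMP r7, #11  (cmp 9,11)
BNE L2: taken
SUB r0, r0, #14 → r0=(-62)-14=-76
ADD r7, r7, #1 → r7=9+1=10
CMP r7, #11  (cmp 10,11)
BNE L2: taken
SUB r0, r0, #14 → r0=(-76)-14=-90
ADD r7, r7, #1 → r7=10+1=11
CMP r7, #11  (cmp 11,11)
BNE L2: not taken
ADD r0, r0, #8 → r0=(-90)+8=-82
halt.

-82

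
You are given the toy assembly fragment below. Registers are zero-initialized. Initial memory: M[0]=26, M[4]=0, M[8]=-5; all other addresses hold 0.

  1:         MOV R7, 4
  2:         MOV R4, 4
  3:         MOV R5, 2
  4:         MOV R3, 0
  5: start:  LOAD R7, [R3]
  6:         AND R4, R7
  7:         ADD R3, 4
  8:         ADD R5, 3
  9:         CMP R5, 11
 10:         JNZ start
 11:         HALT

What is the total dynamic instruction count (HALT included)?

23

MOV R7, 4 → R7=4
MOV R4, 4 → R4=4
MOV R5, 2 → R5=2
MOV R3, 0 → R3=0
LOAD R7, [R3] → R7=M[0]=26
AND R4, R7 → R4=4&26=0
ADD R3, 4 → R3=0+4=4
ADD R5, 3 → R5=2+3=5
CMP R5, 11  (cmp 5,11)
JNZ start: taken
LOAD R7, [R3] → R7=M[4]=0
AND R4, R7 → R4=0&0=0
ADD R3, 4 → R3=4+4=8
ADD R5, 3 → R5=5+3=8
CMP R5, 11  (cmp 8,11)
JNZ start: taken
LOAD R7, [R3] → R7=M[8]=-5
AND R4, R7 → R4=0&(-5)=0
ADD R3, 4 → R3=8+4=12
ADD R5, 3 → R5=8+3=11
CMP R5, 11  (cmp 11,11)
JNZ start: not taken
halt.
Total executed instructions: 23.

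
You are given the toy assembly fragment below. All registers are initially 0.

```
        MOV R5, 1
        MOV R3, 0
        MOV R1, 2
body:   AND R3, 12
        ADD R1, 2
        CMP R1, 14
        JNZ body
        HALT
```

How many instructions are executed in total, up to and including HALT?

MOV R5, 1 → R5=1
MOV R3, 0 → R3=0
MOV R1, 2 → R1=2
AND R3, 12 → R3=0&12=0
ADD R1, 2 → R1=2+2=4
CMP R1, 14  (cmp 4,14)
JNZ body: taken
AND R3, 12 → R3=0&12=0
ADD R1, 2 → R1=4+2=6
CMP R1, 14  (cmp 6,14)
JNZ body: taken
AND R3, 12 → R3=0&12=0
ADD R1, 2 → R1=6+2=8
CMP R1, 14  (cmp 8,14)
JNZ body: taken
AND R3, 12 → R3=0&12=0
ADD R1, 2 → R1=8+2=10
CMP R1, 14  (cmp 10,14)
JNZ body: taken
AND R3, 12 → R3=0&12=0
ADD R1, 2 → R1=10+2=12
CMP R1, 14  (cmp 12,14)
JNZ body: taken
AND R3, 12 → R3=0&12=0
ADD R1, 2 → R1=12+2=14
CMP R1, 14  (cmp 14,14)
JNZ body: not taken
halt.
Total executed instructions: 28.

28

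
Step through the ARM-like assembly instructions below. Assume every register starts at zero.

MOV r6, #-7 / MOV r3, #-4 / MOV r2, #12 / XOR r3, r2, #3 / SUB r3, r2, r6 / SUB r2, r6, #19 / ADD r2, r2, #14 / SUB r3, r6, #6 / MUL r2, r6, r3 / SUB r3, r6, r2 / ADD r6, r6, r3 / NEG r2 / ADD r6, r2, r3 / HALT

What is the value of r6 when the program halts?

-189

MOV r6, #-7 → r6=-7
MOV r3, #-4 → r3=-4
MOV r2, #12 → r2=12
XOR r3, r2, #3 → r3=12^3=15
SUB r3, r2, r6 → r3=12-(-7)=19
SUB r2, r6, #19 → r2=(-7)-19=-26
ADD r2, r2, #14 → r2=(-26)+14=-12
SUB r3, r6, #6 → r3=(-7)-6=-13
MUL r2, r6, r3 → r2=(-7)*(-13)=91
SUB r3, r6, r2 → r3=(-7)-91=-98
ADD r6, r6, r3 → r6=(-7)+(-98)=-105
NEG r2 → r2=-(91)=-91
ADD r6, r2, r3 → r6=(-91)+(-98)=-189
halt.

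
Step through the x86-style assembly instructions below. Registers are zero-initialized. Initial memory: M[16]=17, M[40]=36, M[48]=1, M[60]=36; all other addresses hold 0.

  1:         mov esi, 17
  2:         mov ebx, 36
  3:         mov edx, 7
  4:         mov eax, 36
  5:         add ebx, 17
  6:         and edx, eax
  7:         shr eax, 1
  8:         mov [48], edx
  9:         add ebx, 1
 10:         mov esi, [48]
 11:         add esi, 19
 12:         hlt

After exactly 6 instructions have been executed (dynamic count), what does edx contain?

mov esi, 17 → esi=17
mov ebx, 36 → ebx=36
mov edx, 7 → edx=7
mov eax, 36 → eax=36
add ebx, 17 → ebx=36+17=53
and edx, eax → edx=7&36=4
After step 6: edx = 4.

4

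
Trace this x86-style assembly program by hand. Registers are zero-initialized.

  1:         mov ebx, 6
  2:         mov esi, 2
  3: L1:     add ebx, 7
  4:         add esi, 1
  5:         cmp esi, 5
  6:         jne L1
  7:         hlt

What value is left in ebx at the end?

after mov ebx, 6: ebx=6
after mov esi, 2: esi=2
after add ebx, 7: ebx=6+7=13
after add esi, 1: esi=2+1=3
cmp esi, 5  (cmp 3,5)
jne L1: taken
after add ebx, 7: ebx=13+7=20
after add esi, 1: esi=3+1=4
cmp esi, 5  (cmp 4,5)
jne L1: taken
after add ebx, 7: ebx=20+7=27
after add esi, 1: esi=4+1=5
cmp esi, 5  (cmp 5,5)
jne L1: not taken
halt.

27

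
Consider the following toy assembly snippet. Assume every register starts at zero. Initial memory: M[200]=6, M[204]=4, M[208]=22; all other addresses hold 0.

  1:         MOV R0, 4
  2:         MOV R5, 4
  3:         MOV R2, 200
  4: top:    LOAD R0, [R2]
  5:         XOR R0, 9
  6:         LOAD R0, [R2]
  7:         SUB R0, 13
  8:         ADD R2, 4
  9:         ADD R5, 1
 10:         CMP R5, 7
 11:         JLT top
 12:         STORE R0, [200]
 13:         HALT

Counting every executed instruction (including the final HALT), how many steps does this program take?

after MOV R0, 4: R0=4
after MOV R5, 4: R5=4
after MOV R2, 200: R2=200
after LOAD R0, [R2]: R0=M[200]=6
after XOR R0, 9: R0=6^9=15
after LOAD R0, [R2]: R0=M[200]=6
after SUB R0, 13: R0=6-13=-7
after ADD R2, 4: R2=200+4=204
after ADD R5, 1: R5=4+1=5
CMP R5, 7  (cmp 5,7)
JLT top: taken
after LOAD R0, [R2]: R0=M[204]=4
after XOR R0, 9: R0=4^9=13
after LOAD R0, [R2]: R0=M[204]=4
after SUB R0, 13: R0=4-13=-9
after ADD R2, 4: R2=204+4=208
after ADD R5, 1: R5=5+1=6
CMP R5, 7  (cmp 6,7)
JLT top: taken
after LOAD R0, [R2]: R0=M[208]=22
after XOR R0, 9: R0=22^9=31
after LOAD R0, [R2]: R0=M[208]=22
after SUB R0, 13: R0=22-13=9
after ADD R2, 4: R2=208+4=212
after ADD R5, 1: R5=6+1=7
CMP R5, 7  (cmp 7,7)
JLT top: not taken
STORE R0, [200] → M[200]=9
halt.
Total executed instructions: 29.

29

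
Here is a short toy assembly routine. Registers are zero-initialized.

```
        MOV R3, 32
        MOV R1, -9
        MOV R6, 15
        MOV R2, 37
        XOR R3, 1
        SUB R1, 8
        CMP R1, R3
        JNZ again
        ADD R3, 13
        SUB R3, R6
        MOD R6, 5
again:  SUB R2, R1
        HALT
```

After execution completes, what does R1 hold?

-17

R3=32
R1=-9
R6=15
R2=37
R3=32^1=33
R1=(-9)-8=-17
CMP R1, R3  (cmp -17,33)
JNZ again: taken
R2=37-(-17)=54
halt.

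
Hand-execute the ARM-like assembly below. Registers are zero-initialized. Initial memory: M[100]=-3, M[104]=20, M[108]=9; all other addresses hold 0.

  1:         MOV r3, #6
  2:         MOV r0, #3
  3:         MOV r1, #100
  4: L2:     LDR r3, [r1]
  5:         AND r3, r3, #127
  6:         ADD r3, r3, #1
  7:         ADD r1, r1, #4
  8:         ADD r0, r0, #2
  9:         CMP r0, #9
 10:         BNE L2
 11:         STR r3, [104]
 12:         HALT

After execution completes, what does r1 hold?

112

after MOV r3, #6: r3=6
after MOV r0, #3: r0=3
after MOV r1, #100: r1=100
after LDR r3, [r1]: r3=M[100]=-3
after AND r3, r3, #127: r3=(-3)&127=125
after ADD r3, r3, #1: r3=125+1=126
after ADD r1, r1, #4: r1=100+4=104
after ADD r0, r0, #2: r0=3+2=5
CMP r0, #9  (cmp 5,9)
BNE L2: taken
after LDR r3, [r1]: r3=M[104]=20
after AND r3, r3, #127: r3=20&127=20
after ADD r3, r3, #1: r3=20+1=21
after ADD r1, r1, #4: r1=104+4=108
after ADD r0, r0, #2: r0=5+2=7
CMP r0, #9  (cmp 7,9)
BNE L2: taken
after LDR r3, [r1]: r3=M[108]=9
after AND r3, r3, #127: r3=9&127=9
after ADD r3, r3, #1: r3=9+1=10
after ADD r1, r1, #4: r1=108+4=112
after ADD r0, r0, #2: r0=7+2=9
CMP r0, #9  (cmp 9,9)
BNE L2: not taken
STR r3, [104] → M[104]=10
halt.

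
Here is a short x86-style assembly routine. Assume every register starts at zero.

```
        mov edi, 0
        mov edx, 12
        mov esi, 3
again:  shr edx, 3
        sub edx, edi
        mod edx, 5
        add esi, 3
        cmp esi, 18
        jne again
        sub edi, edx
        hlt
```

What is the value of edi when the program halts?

0

edi=0
edx=12
esi=3
edx=12>>3=1
edx=1-0=1
edx=1%5=1
esi=3+3=6
cmp esi, 18  (cmp 6,18)
jne again: taken
edx=1>>3=0
edx=0-0=0
edx=0%5=0
esi=6+3=9
cmp esi, 18  (cmp 9,18)
jne again: taken
edx=0>>3=0
edx=0-0=0
edx=0%5=0
esi=9+3=12
cmp esi, 18  (cmp 12,18)
jne again: taken
edx=0>>3=0
edx=0-0=0
edx=0%5=0
esi=12+3=15
cmp esi, 18  (cmp 15,18)
jne again: taken
edx=0>>3=0
edx=0-0=0
edx=0%5=0
esi=15+3=18
cmp esi, 18  (cmp 18,18)
jne again: not taken
edi=0-0=0
halt.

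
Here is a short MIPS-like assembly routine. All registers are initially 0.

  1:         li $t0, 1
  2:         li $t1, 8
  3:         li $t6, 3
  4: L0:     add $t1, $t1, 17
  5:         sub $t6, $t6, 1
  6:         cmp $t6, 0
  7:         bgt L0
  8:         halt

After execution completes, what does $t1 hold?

59

li $t0, 1 → $t0=1
li $t1, 8 → $t1=8
li $t6, 3 → $t6=3
add $t1, $t1, 17 → $t1=8+17=25
sub $t6, $t6, 1 → $t6=3-1=2
cmp $t6, 0  (cmp 2,0)
bgt L0: taken
add $t1, $t1, 17 → $t1=25+17=42
sub $t6, $t6, 1 → $t6=2-1=1
cmp $t6, 0  (cmp 1,0)
bgt L0: taken
add $t1, $t1, 17 → $t1=42+17=59
sub $t6, $t6, 1 → $t6=1-1=0
cmp $t6, 0  (cmp 0,0)
bgt L0: not taken
halt.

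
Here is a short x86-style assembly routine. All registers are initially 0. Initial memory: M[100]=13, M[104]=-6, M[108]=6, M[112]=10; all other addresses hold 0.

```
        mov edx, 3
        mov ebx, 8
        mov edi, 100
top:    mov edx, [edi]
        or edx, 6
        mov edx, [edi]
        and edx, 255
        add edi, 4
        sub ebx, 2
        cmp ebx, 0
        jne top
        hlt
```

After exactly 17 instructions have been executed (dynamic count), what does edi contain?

108

after mov edx, 3: edx=3
after mov ebx, 8: ebx=8
after mov edi, 100: edi=100
after mov edx, [edi]: edx=M[100]=13
after or edx, 6: edx=13|6=15
after mov edx, [edi]: edx=M[100]=13
after and edx, 255: edx=13&255=13
after add edi, 4: edi=100+4=104
after sub ebx, 2: ebx=8-2=6
cmp ebx, 0  (cmp 6,0)
jne top: taken
after mov edx, [edi]: edx=M[104]=-6
after or edx, 6: edx=(-6)|6=-2
after mov edx, [edi]: edx=M[104]=-6
after and edx, 255: edx=(-6)&255=250
after add edi, 4: edi=104+4=108
after sub ebx, 2: ebx=6-2=4
After step 17: edi = 108.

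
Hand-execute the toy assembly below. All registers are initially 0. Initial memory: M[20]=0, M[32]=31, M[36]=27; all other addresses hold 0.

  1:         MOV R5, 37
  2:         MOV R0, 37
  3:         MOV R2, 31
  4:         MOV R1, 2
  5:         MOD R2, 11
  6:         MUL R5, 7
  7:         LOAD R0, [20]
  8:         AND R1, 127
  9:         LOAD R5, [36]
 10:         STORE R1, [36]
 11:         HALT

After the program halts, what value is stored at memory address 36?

2

R5=37
R0=37
R2=31
R1=2
R2=31%11=9
R5=37*7=259
R0=M[20]=0
R1=2&127=2
R5=M[36]=27
STORE R1, [36] → M[36]=2
halt.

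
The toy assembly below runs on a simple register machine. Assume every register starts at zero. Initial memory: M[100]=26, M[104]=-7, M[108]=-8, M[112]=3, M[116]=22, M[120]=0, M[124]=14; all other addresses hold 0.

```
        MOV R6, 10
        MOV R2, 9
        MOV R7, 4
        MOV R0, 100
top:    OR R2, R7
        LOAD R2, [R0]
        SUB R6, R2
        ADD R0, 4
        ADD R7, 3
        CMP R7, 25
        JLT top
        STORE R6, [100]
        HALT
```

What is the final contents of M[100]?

-40

MOV R6, 10 → R6=10
MOV R2, 9 → R2=9
MOV R7, 4 → R7=4
MOV R0, 100 → R0=100
OR R2, R7 → R2=9|4=13
LOAD R2, [R0] → R2=M[100]=26
SUB R6, R2 → R6=10-26=-16
ADD R0, 4 → R0=100+4=104
ADD R7, 3 → R7=4+3=7
CMP R7, 25  (cmp 7,25)
JLT top: taken
OR R2, R7 → R2=26|7=31
LOAD R2, [R0] → R2=M[104]=-7
SUB R6, R2 → R6=(-16)-(-7)=-9
ADD R0, 4 → R0=104+4=108
ADD R7, 3 → R7=7+3=10
CMP R7, 25  (cmp 10,25)
JLT top: taken
OR R2, R7 → R2=(-7)|10=-5
LOAD R2, [R0] → R2=M[108]=-8
SUB R6, R2 → R6=(-9)-(-8)=-1
ADD R0, 4 → R0=108+4=112
ADD R7, 3 → R7=10+3=13
CMP R7, 25  (cmp 13,25)
JLT top: taken
OR R2, R7 → R2=(-8)|13=-3
LOAD R2, [R0] → R2=M[112]=3
SUB R6, R2 → R6=(-1)-3=-4
ADD R0, 4 → R0=112+4=116
ADD R7, 3 → R7=13+3=16
CMP R7, 25  (cmp 16,25)
JLT top: taken
OR R2, R7 → R2=3|16=19
LOAD R2, [R0] → R2=M[116]=22
SUB R6, R2 → R6=(-4)-22=-26
ADD R0, 4 → R0=116+4=120
ADD R7, 3 → R7=16+3=19
CMP R7, 25  (cmp 19,25)
JLT top: taken
OR R2, R7 → R2=22|19=23
LOAD R2, [R0] → R2=M[120]=0
SUB R6, R2 → R6=(-26)-0=-26
ADD R0, 4 → R0=120+4=124
ADD R7, 3 → R7=19+3=22
CMP R7, 25  (cmp 22,25)
JLT top: taken
OR R2, R7 → R2=0|22=22
LOAD R2, [R0] → R2=M[124]=14
SUB R6, R2 → R6=(-26)-14=-40
ADD R0, 4 → R0=124+4=128
ADD R7, 3 → R7=22+3=25
CMP R7, 25  (cmp 25,25)
JLT top: not taken
STORE R6, [100] → M[100]=-40
halt.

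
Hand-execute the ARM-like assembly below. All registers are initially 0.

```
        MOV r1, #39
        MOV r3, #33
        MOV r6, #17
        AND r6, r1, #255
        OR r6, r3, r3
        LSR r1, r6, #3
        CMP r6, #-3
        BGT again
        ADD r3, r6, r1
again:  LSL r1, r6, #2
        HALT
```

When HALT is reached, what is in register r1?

MOV r1, #39 → r1=39
MOV r3, #33 → r3=33
MOV r6, #17 → r6=17
AND r6, r1, #255 → r6=39&255=39
OR r6, r3, r3 → r6=33|33=33
LSR r1, r6, #3 → r1=33>>3=4
CMP r6, #-3  (cmp 33,-3)
BGT again: taken
LSL r1, r6, #2 → r1=33<<2=132
halt.

132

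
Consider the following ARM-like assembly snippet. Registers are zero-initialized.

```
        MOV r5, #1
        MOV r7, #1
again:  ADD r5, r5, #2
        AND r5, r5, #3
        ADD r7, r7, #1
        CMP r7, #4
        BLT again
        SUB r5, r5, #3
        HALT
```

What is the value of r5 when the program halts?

0

r5=1
r7=1
r5=1+2=3
r5=3&3=3
r7=1+1=2
CMP r7, #4  (cmp 2,4)
BLT again: taken
r5=3+2=5
r5=5&3=1
r7=2+1=3
CMP r7, #4  (cmp 3,4)
BLT again: taken
r5=1+2=3
r5=3&3=3
r7=3+1=4
CMP r7, #4  (cmp 4,4)
BLT again: not taken
r5=3-3=0
halt.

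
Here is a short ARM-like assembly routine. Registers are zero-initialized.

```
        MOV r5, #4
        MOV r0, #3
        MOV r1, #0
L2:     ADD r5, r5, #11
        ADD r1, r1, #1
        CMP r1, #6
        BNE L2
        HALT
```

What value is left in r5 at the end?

r5=4
r0=3
r1=0
r5=4+11=15
r1=0+1=1
CMP r1, #6  (cmp 1,6)
BNE L2: taken
r5=15+11=26
r1=1+1=2
CMP r1, #6  (cmp 2,6)
BNE L2: taken
r5=26+11=37
r1=2+1=3
CMP r1, #6  (cmp 3,6)
BNE L2: taken
r5=37+11=48
r1=3+1=4
CMP r1, #6  (cmp 4,6)
BNE L2: taken
r5=48+11=59
r1=4+1=5
CMP r1, #6  (cmp 5,6)
BNE L2: taken
r5=59+11=70
r1=5+1=6
CMP r1, #6  (cmp 6,6)
BNE L2: not taken
halt.

70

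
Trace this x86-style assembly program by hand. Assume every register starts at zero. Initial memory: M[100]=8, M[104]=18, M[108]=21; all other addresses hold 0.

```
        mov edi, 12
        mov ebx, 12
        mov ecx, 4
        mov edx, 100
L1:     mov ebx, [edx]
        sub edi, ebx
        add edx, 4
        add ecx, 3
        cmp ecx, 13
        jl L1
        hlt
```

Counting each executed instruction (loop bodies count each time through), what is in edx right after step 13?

edi=12
ebx=12
ecx=4
edx=100
ebx=M[100]=8
edi=12-8=4
edx=100+4=104
ecx=4+3=7
cmp ecx, 13  (cmp 7,13)
jl L1: taken
ebx=M[104]=18
edi=4-18=-14
edx=104+4=108
After step 13: edx = 108.

108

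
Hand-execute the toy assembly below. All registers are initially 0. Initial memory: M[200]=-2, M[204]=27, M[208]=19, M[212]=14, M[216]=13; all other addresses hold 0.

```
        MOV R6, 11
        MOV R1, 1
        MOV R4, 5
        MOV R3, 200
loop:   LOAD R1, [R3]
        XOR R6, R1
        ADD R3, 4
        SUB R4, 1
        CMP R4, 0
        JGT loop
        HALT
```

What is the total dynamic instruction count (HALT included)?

35

after MOV R6, 11: R6=11
after MOV R1, 1: R1=1
after MOV R4, 5: R4=5
after MOV R3, 200: R3=200
after LOAD R1, [R3]: R1=M[200]=-2
after XOR R6, R1: R6=11^(-2)=-11
after ADD R3, 4: R3=200+4=204
after SUB R4, 1: R4=5-1=4
CMP R4, 0  (cmp 4,0)
JGT loop: taken
after LOAD R1, [R3]: R1=M[204]=27
after XOR R6, R1: R6=(-11)^27=-18
after ADD R3, 4: R3=204+4=208
after SUB R4, 1: R4=4-1=3
CMP R4, 0  (cmp 3,0)
JGT loop: taken
after LOAD R1, [R3]: R1=M[208]=19
after XOR R6, R1: R6=(-18)^19=-3
after ADD R3, 4: R3=208+4=212
after SUB R4, 1: R4=3-1=2
CMP R4, 0  (cmp 2,0)
JGT loop: taken
after LOAD R1, [R3]: R1=M[212]=14
after XOR R6, R1: R6=(-3)^14=-13
after ADD R3, 4: R3=212+4=216
after SUB R4, 1: R4=2-1=1
CMP R4, 0  (cmp 1,0)
JGT loop: taken
after LOAD R1, [R3]: R1=M[216]=13
after XOR R6, R1: R6=(-13)^13=-2
after ADD R3, 4: R3=216+4=220
after SUB R4, 1: R4=1-1=0
CMP R4, 0  (cmp 0,0)
JGT loop: not taken
halt.
Total executed instructions: 35.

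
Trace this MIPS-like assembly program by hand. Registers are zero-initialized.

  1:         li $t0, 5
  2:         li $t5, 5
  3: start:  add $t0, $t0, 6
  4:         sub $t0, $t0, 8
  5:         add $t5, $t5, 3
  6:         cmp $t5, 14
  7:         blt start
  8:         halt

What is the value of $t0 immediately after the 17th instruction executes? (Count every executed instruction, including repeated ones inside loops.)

$t0=5
$t5=5
$t0=5+6=11
$t0=11-8=3
$t5=5+3=8
cmp $t5, 14  (cmp 8,14)
blt start: taken
$t0=3+6=9
$t0=9-8=1
$t5=8+3=11
cmp $t5, 14  (cmp 11,14)
blt start: taken
$t0=1+6=7
$t0=7-8=-1
$t5=11+3=14
cmp $t5, 14  (cmp 14,14)
blt start: not taken
After step 17: $t0 = -1.

-1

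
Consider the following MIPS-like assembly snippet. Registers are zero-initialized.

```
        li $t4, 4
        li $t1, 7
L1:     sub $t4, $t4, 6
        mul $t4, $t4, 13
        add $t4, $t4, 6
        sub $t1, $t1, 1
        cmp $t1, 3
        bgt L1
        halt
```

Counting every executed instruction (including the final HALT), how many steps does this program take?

27

li $t4, 4 → $t4=4
li $t1, 7 → $t1=7
sub $t4, $t4, 6 → $t4=4-6=-2
mul $t4, $t4, 13 → $t4=(-2)*13=-26
add $t4, $t4, 6 → $t4=(-26)+6=-20
sub $t1, $t1, 1 → $t1=7-1=6
cmp $t1, 3  (cmp 6,3)
bgt L1: taken
sub $t4, $t4, 6 → $t4=(-20)-6=-26
mul $t4, $t4, 13 → $t4=(-26)*13=-338
add $t4, $t4, 6 → $t4=(-338)+6=-332
sub $t1, $t1, 1 → $t1=6-1=5
cmp $t1, 3  (cmp 5,3)
bgt L1: taken
sub $t4, $t4, 6 → $t4=(-332)-6=-338
mul $t4, $t4, 13 → $t4=(-338)*13=-4394
add $t4, $t4, 6 → $t4=(-4394)+6=-4388
sub $t1, $t1, 1 → $t1=5-1=4
cmp $t1, 3  (cmp 4,3)
bgt L1: taken
sub $t4, $t4, 6 → $t4=(-4388)-6=-4394
mul $t4, $t4, 13 → $t4=(-4394)*13=-57122
add $t4, $t4, 6 → $t4=(-57122)+6=-57116
sub $t1, $t1, 1 → $t1=4-1=3
cmp $t1, 3  (cmp 3,3)
bgt L1: not taken
halt.
Total executed instructions: 27.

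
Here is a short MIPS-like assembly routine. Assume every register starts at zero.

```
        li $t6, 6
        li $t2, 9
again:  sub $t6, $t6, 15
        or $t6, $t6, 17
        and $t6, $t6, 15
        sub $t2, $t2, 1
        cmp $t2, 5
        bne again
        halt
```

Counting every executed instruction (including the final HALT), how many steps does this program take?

27

after li $t6, 6: $t6=6
after li $t2, 9: $t2=9
after sub $t6, $t6, 15: $t6=6-15=-9
after or $t6, $t6, 17: $t6=(-9)|17=-9
after and $t6, $t6, 15: $t6=(-9)&15=7
after sub $t2, $t2, 1: $t2=9-1=8
cmp $t2, 5  (cmp 8,5)
bne again: taken
after sub $t6, $t6, 15: $t6=7-15=-8
after or $t6, $t6, 17: $t6=(-8)|17=-7
after and $t6, $t6, 15: $t6=(-7)&15=9
after sub $t2, $t2, 1: $t2=8-1=7
cmp $t2, 5  (cmp 7,5)
bne again: taken
after sub $t6, $t6, 15: $t6=9-15=-6
after or $t6, $t6, 17: $t6=(-6)|17=-5
after and $t6, $t6, 15: $t6=(-5)&15=11
after sub $t2, $t2, 1: $t2=7-1=6
cmp $t2, 5  (cmp 6,5)
bne again: taken
after sub $t6, $t6, 15: $t6=11-15=-4
after or $t6, $t6, 17: $t6=(-4)|17=-3
after and $t6, $t6, 15: $t6=(-3)&15=13
after sub $t2, $t2, 1: $t2=6-1=5
cmp $t2, 5  (cmp 5,5)
bne again: not taken
halt.
Total executed instructions: 27.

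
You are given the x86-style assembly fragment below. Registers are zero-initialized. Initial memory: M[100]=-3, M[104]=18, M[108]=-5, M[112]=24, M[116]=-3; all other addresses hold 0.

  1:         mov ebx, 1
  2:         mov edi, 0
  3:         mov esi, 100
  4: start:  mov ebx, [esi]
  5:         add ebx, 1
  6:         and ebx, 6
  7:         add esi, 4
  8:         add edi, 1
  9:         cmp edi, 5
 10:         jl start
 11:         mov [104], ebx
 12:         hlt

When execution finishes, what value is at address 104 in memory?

mov ebx, 1 → ebx=1
mov edi, 0 → edi=0
mov esi, 100 → esi=100
mov ebx, [esi] → ebx=M[100]=-3
add ebx, 1 → ebx=(-3)+1=-2
and ebx, 6 → ebx=(-2)&6=6
add esi, 4 → esi=100+4=104
add edi, 1 → edi=0+1=1
cmp edi, 5  (cmp 1,5)
jl start: taken
mov ebx, [esi] → ebx=M[104]=18
add ebx, 1 → ebx=18+1=19
and ebx, 6 → ebx=19&6=2
add esi, 4 → esi=104+4=108
add edi, 1 → edi=1+1=2
cmp edi, 5  (cmp 2,5)
jl start: taken
mov ebx, [esi] → ebx=M[108]=-5
add ebx, 1 → ebx=(-5)+1=-4
and ebx, 6 → ebx=(-4)&6=4
add esi, 4 → esi=108+4=112
add edi, 1 → edi=2+1=3
cmp edi, 5  (cmp 3,5)
jl start: taken
mov ebx, [esi] → ebx=M[112]=24
add ebx, 1 → ebx=24+1=25
and ebx, 6 → ebx=25&6=0
add esi, 4 → esi=112+4=116
add edi, 1 → edi=3+1=4
cmp edi, 5  (cmp 4,5)
jl start: taken
mov ebx, [esi] → ebx=M[116]=-3
add ebx, 1 → ebx=(-3)+1=-2
and ebx, 6 → ebx=(-2)&6=6
add esi, 4 → esi=116+4=120
add edi, 1 → edi=4+1=5
cmp edi, 5  (cmp 5,5)
jl start: not taken
mov [104], ebx → M[104]=6
halt.

6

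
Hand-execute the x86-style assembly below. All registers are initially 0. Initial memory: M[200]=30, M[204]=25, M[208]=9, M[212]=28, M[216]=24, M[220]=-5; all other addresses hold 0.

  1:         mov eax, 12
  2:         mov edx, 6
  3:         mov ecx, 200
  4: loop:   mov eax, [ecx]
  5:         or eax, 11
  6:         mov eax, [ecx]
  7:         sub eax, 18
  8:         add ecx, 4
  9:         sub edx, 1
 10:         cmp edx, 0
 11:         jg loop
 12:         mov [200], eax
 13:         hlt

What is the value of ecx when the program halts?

224

mov eax, 12 → eax=12
mov edx, 6 → edx=6
mov ecx, 200 → ecx=200
mov eax, [ecx] → eax=M[200]=30
or eax, 11 → eax=30|11=31
mov eax, [ecx] → eax=M[200]=30
sub eax, 18 → eax=30-18=12
add ecx, 4 → ecx=200+4=204
sub edx, 1 → edx=6-1=5
cmp edx, 0  (cmp 5,0)
jg loop: taken
mov eax, [ecx] → eax=M[204]=25
or eax, 11 → eax=25|11=27
mov eax, [ecx] → eax=M[204]=25
sub eax, 18 → eax=25-18=7
add ecx, 4 → ecx=204+4=208
sub edx, 1 → edx=5-1=4
cmp edx, 0  (cmp 4,0)
jg loop: taken
mov eax, [ecx] → eax=M[208]=9
or eax, 11 → eax=9|11=11
mov eax, [ecx] → eax=M[208]=9
sub eax, 18 → eax=9-18=-9
add ecx, 4 → ecx=208+4=212
sub edx, 1 → edx=4-1=3
cmp edx, 0  (cmp 3,0)
jg loop: taken
mov eax, [ecx] → eax=M[212]=28
or eax, 11 → eax=28|11=31
mov eax, [ecx] → eax=M[212]=28
sub eax, 18 → eax=28-18=10
add ecx, 4 → ecx=212+4=216
sub edx, 1 → edx=3-1=2
cmp edx, 0  (cmp 2,0)
jg loop: taken
mov eax, [ecx] → eax=M[216]=24
or eax, 11 → eax=24|11=27
mov eax, [ecx] → eax=M[216]=24
sub eax, 18 → eax=24-18=6
add ecx, 4 → ecx=216+4=220
sub edx, 1 → edx=2-1=1
cmp edx, 0  (cmp 1,0)
jg loop: taken
mov eax, [ecx] → eax=M[220]=-5
or eax, 11 → eax=(-5)|11=-5
mov eax, [ecx] → eax=M[220]=-5
sub eax, 18 → eax=(-5)-18=-23
add ecx, 4 → ecx=220+4=224
sub edx, 1 → edx=1-1=0
cmp edx, 0  (cmp 0,0)
jg loop: not taken
mov [200], eax → M[200]=-23
halt.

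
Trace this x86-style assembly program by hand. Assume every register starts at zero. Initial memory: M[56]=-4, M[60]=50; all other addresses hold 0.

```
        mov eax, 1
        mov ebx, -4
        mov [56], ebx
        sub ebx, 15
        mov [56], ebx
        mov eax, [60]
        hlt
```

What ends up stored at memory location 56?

after mov eax, 1: eax=1
after mov ebx, -4: ebx=-4
mov [56], ebx → M[56]=-4
after sub ebx, 15: ebx=(-4)-15=-19
mov [56], ebx → M[56]=-19
after mov eax, [60]: eax=M[60]=50
halt.

-19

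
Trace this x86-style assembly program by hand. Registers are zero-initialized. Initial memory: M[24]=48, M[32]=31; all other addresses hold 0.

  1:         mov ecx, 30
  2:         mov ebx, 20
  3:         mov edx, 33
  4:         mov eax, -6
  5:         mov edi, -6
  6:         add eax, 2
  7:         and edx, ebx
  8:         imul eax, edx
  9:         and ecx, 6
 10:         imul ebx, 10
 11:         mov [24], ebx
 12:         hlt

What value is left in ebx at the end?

200

ecx=30
ebx=20
edx=33
eax=-6
edi=-6
eax=(-6)+2=-4
edx=33&20=0
eax=(-4)*0=0
ecx=30&6=6
ebx=20*10=200
mov [24], ebx → M[24]=200
halt.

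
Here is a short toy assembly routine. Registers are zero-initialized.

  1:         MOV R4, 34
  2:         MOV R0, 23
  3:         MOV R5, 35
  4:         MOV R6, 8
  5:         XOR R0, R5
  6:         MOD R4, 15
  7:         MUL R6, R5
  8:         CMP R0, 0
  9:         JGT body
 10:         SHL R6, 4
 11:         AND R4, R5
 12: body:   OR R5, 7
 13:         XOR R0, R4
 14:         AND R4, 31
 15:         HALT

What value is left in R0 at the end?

R4=34
R0=23
R5=35
R6=8
R0=23^35=52
R4=34%15=4
R6=8*35=280
CMP R0, 0  (cmp 52,0)
JGT body: taken
R5=35|7=39
R0=52^4=48
R4=4&31=4
halt.

48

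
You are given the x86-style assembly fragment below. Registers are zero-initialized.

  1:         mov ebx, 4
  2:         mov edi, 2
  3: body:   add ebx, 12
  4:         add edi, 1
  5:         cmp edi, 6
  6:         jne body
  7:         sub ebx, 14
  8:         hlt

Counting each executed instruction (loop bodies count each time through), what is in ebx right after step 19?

ebx=4
edi=2
ebx=4+12=16
edi=2+1=3
cmp edi, 6  (cmp 3,6)
jne body: taken
ebx=16+12=28
edi=3+1=4
cmp edi, 6  (cmp 4,6)
jne body: taken
ebx=28+12=40
edi=4+1=5
cmp edi, 6  (cmp 5,6)
jne body: taken
ebx=40+12=52
edi=5+1=6
cmp edi, 6  (cmp 6,6)
jne body: not taken
ebx=52-14=38
After step 19: ebx = 38.

38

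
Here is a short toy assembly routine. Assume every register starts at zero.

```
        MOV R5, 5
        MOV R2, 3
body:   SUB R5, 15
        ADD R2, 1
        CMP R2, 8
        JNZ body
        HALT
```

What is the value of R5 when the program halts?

-70

R5=5
R2=3
R5=5-15=-10
R2=3+1=4
CMP R2, 8  (cmp 4,8)
JNZ body: taken
R5=(-10)-15=-25
R2=4+1=5
CMP R2, 8  (cmp 5,8)
JNZ body: taken
R5=(-25)-15=-40
R2=5+1=6
CMP R2, 8  (cmp 6,8)
JNZ body: taken
R5=(-40)-15=-55
R2=6+1=7
CMP R2, 8  (cmp 7,8)
JNZ body: taken
R5=(-55)-15=-70
R2=7+1=8
CMP R2, 8  (cmp 8,8)
JNZ body: not taken
halt.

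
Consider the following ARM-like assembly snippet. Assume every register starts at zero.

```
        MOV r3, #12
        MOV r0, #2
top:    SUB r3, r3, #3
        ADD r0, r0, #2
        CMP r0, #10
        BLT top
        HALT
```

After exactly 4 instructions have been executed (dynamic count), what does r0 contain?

r3=12
r0=2
r3=12-3=9
r0=2+2=4
After step 4: r0 = 4.

4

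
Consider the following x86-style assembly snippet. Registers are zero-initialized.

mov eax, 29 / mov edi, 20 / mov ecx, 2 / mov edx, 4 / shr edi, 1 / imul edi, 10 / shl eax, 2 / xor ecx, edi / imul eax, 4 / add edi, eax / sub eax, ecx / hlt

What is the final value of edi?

564

after mov eax, 29: eax=29
after mov edi, 20: edi=20
after mov ecx, 2: ecx=2
after mov edx, 4: edx=4
after shr edi, 1: edi=20>>1=10
after imul edi, 10: edi=10*10=100
after shl eax, 2: eax=29<<2=116
after xor ecx, edi: ecx=2^100=102
after imul eax, 4: eax=116*4=464
after add edi, eax: edi=100+464=564
after sub eax, ecx: eax=464-102=362
halt.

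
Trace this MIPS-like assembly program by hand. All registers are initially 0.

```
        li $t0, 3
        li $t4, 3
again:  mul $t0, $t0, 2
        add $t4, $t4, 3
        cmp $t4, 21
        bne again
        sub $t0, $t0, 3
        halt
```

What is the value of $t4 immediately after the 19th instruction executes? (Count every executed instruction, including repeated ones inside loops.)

15

after li $t0, 3: $t0=3
after li $t4, 3: $t4=3
after mul $t0, $t0, 2: $t0=3*2=6
after add $t4, $t4, 3: $t4=3+3=6
cmp $t4, 21  (cmp 6,21)
bne again: taken
after mul $t0, $t0, 2: $t0=6*2=12
after add $t4, $t4, 3: $t4=6+3=9
cmp $t4, 21  (cmp 9,21)
bne again: taken
after mul $t0, $t0, 2: $t0=12*2=24
after add $t4, $t4, 3: $t4=9+3=12
cmp $t4, 21  (cmp 12,21)
bne again: taken
after mul $t0, $t0, 2: $t0=24*2=48
after add $t4, $t4, 3: $t4=12+3=15
cmp $t4, 21  (cmp 15,21)
bne again: taken
after mul $t0, $t0, 2: $t0=48*2=96
After step 19: $t4 = 15.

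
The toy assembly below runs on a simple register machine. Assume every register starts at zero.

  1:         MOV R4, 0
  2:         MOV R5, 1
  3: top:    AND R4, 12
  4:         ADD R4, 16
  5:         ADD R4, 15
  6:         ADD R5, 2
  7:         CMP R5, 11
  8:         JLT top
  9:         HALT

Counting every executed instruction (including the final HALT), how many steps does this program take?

33

after MOV R4, 0: R4=0
after MOV R5, 1: R5=1
after AND R4, 12: R4=0&12=0
after ADD R4, 16: R4=0+16=16
after ADD R4, 15: R4=16+15=31
after ADD R5, 2: R5=1+2=3
CMP R5, 11  (cmp 3,11)
JLT top: taken
after AND R4, 12: R4=31&12=12
after ADD R4, 16: R4=12+16=28
after ADD R4, 15: R4=28+15=43
after ADD R5, 2: R5=3+2=5
CMP R5, 11  (cmp 5,11)
JLT top: taken
after AND R4, 12: R4=43&12=8
after ADD R4, 16: R4=8+16=24
after ADD R4, 15: R4=24+15=39
after ADD R5, 2: R5=5+2=7
CMP R5, 11  (cmp 7,11)
JLT top: taken
after AND R4, 12: R4=39&12=4
after ADD R4, 16: R4=4+16=20
after ADD R4, 15: R4=20+15=35
after ADD R5, 2: R5=7+2=9
CMP R5, 11  (cmp 9,11)
JLT top: taken
after AND R4, 12: R4=35&12=0
after ADD R4, 16: R4=0+16=16
after ADD R4, 15: R4=16+15=31
after ADD R5, 2: R5=9+2=11
CMP R5, 11  (cmp 11,11)
JLT top: not taken
halt.
Total executed instructions: 33.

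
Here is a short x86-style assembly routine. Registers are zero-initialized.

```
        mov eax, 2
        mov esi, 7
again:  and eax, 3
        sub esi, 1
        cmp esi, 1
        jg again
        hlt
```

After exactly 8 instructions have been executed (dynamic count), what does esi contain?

5

eax=2
esi=7
eax=2&3=2
esi=7-1=6
cmp esi, 1  (cmp 6,1)
jg again: taken
eax=2&3=2
esi=6-1=5
After step 8: esi = 5.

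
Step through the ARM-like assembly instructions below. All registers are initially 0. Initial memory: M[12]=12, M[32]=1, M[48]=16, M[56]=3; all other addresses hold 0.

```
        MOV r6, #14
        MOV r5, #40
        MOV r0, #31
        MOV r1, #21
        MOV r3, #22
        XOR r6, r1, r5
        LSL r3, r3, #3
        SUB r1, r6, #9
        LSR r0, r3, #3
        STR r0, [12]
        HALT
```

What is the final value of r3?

176

r6=14
r5=40
r0=31
r1=21
r3=22
r6=21^40=61
r3=22<<3=176
r1=61-9=52
r0=176>>3=22
STR r0, [12] → M[12]=22
halt.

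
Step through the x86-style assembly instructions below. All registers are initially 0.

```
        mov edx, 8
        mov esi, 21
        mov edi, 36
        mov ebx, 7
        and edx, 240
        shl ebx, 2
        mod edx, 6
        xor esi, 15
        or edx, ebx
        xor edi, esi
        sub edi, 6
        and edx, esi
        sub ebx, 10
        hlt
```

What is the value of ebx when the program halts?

edx=8
esi=21
edi=36
ebx=7
edx=8&240=0
ebx=7<<2=28
edx=0%6=0
esi=21^15=26
edx=0|28=28
edi=36^26=62
edi=62-6=56
edx=28&26=24
ebx=28-10=18
halt.

18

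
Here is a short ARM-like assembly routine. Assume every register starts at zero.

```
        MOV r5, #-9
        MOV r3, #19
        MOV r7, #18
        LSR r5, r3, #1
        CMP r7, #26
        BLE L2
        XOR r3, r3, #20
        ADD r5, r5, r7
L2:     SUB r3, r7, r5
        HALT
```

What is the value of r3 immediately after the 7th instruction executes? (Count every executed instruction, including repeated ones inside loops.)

after MOV r5, #-9: r5=-9
after MOV r3, #19: r3=19
after MOV r7, #18: r7=18
after LSR r5, r3, #1: r5=19>>1=9
CMP r7, #26  (cmp 18,26)
BLE L2: taken
after SUB r3, r7, r5: r3=18-9=9
After step 7: r3 = 9.

9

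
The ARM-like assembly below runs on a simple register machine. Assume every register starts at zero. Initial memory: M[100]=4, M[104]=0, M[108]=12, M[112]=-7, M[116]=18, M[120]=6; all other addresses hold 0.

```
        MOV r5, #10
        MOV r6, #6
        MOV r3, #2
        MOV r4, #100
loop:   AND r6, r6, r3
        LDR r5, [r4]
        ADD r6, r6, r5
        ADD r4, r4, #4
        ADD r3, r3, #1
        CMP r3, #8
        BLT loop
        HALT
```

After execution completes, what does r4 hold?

MOV r5, #10 → r5=10
MOV r6, #6 → r6=6
MOV r3, #2 → r3=2
MOV r4, #100 → r4=100
AND r6, r6, r3 → r6=6&2=2
LDR r5, [r4] → r5=M[100]=4
ADD r6, r6, r5 → r6=2+4=6
ADD r4, r4, #4 → r4=100+4=104
ADD r3, r3, #1 → r3=2+1=3
CMP r3, #8  (cmp 3,8)
BLT loop: taken
AND r6, r6, r3 → r6=6&3=2
LDR r5, [r4] → r5=M[104]=0
ADD r6, r6, r5 → r6=2+0=2
ADD r4, r4, #4 → r4=104+4=108
ADD r3, r3, #1 → r3=3+1=4
CMP r3, #8  (cmp 4,8)
BLT loop: taken
AND r6, r6, r3 → r6=2&4=0
LDR r5, [r4] → r5=M[108]=12
ADD r6, r6, r5 → r6=0+12=12
ADD r4, r4, #4 → r4=108+4=112
ADD r3, r3, #1 → r3=4+1=5
CMP r3, #8  (cmp 5,8)
BLT loop: taken
AND r6, r6, r3 → r6=12&5=4
LDR r5, [r4] → r5=M[112]=-7
ADD r6, r6, r5 → r6=4+(-7)=-3
ADD r4, r4, #4 → r4=112+4=116
ADD r3, r3, #1 → r3=5+1=6
CMP r3, #8  (cmp 6,8)
BLT loop: taken
AND r6, r6, r3 → r6=(-3)&6=4
LDR r5, [r4] → r5=M[116]=18
ADD r6, r6, r5 → r6=4+18=22
ADD r4, r4, #4 → r4=116+4=120
ADD r3, r3, #1 → r3=6+1=7
CMP r3, #8  (cmp 7,8)
BLT loop: taken
AND r6, r6, r3 → r6=22&7=6
LDR r5, [r4] → r5=M[120]=6
ADD r6, r6, r5 → r6=6+6=12
ADD r4, r4, #4 → r4=120+4=124
ADD r3, r3, #1 → r3=7+1=8
CMP r3, #8  (cmp 8,8)
BLT loop: not taken
halt.

124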